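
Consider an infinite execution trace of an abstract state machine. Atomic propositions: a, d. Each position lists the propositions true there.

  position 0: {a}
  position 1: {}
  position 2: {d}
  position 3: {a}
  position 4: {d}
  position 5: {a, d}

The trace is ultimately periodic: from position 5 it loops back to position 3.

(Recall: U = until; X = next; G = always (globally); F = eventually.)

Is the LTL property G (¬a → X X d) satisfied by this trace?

No

¬a → X X d must hold at every position from 0 onward. It fails at position 1, so G (¬a → X X d) is false.
Positions where ¬a holds: 1, 2, 4.
Check X X d at each: 1→fails, 2→ok, 4→fails.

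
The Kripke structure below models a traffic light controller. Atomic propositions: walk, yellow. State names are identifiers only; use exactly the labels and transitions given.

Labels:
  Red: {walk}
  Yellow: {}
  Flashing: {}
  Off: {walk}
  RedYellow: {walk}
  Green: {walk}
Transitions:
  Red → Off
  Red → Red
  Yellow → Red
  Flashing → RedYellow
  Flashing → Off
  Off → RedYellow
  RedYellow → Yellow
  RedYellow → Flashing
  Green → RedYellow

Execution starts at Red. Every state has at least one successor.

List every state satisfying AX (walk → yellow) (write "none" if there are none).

States satisfying walk → yellow: {Yellow, Flashing}.
States satisfying AX (walk → yellow): {RedYellow}.

{RedYellow}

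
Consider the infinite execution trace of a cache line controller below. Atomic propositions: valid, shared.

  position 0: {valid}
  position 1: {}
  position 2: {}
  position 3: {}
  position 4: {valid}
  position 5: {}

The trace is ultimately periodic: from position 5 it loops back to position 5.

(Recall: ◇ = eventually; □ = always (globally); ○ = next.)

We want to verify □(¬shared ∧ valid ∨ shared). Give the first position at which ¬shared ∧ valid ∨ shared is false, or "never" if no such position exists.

Check ¬shared ∧ valid ∨ shared at each position in order: 0 ✓.
At position 1 the labels are {}, so ¬shared ∧ valid ∨ shared is false there. This is the first violation.

1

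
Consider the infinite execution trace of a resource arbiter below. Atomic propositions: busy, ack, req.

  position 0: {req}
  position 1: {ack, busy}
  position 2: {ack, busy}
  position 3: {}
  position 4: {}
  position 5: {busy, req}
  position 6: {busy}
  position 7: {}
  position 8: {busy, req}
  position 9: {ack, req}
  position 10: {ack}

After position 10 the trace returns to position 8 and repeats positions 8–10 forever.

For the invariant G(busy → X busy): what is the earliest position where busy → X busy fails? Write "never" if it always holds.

2

Check busy → X busy at each position in order: 0 ✓, 1 ✓.
At position 2 the labels are {ack, busy} and the next position 3 has {}, so busy → X busy is false there. This is the first violation.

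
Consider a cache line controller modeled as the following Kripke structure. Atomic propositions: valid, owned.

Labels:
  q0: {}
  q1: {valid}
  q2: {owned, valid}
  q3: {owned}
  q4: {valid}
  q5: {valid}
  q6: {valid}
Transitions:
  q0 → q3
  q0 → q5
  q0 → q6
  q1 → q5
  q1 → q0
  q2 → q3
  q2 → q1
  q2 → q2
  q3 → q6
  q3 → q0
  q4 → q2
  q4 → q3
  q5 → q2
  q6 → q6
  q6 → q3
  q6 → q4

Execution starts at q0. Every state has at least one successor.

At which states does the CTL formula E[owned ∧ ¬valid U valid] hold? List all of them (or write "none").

States satisfying owned ∧ ¬valid: {q3}.
States satisfying valid: {q1, q2, q4, q5, q6}.
States satisfying E[owned ∧ ¬valid U valid]: {q1, q2, q3, q4, q5, q6}.

{q1, q2, q3, q4, q5, q6}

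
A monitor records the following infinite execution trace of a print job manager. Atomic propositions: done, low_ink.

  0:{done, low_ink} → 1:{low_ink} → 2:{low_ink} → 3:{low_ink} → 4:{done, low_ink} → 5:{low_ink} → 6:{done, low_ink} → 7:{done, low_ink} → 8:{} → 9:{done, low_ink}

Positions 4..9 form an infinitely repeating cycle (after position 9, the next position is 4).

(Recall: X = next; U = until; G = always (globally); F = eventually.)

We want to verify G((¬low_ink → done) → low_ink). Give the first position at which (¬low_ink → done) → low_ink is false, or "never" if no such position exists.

never

(¬low_ink → done) → low_ink holds at every position 0..9, and those are all the positions the trace ever visits, so the invariant G((¬low_ink → done) → low_ink) is never violated.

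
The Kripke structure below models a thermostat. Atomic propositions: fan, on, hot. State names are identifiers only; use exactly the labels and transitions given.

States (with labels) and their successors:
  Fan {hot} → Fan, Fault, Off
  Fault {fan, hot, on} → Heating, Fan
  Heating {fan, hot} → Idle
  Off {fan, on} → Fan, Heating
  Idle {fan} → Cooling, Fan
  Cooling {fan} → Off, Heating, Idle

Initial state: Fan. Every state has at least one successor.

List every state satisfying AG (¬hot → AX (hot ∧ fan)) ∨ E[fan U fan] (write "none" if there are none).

States satisfying ¬hot → AX (hot ∧ fan): {Fan, Fault, Heating}.
States satisfying AG (¬hot → AX (hot ∧ fan)): ∅.
States satisfying fan: {Fault, Heating, Off, Idle, Cooling}.
States satisfying E[fan U fan]: {Fault, Heating, Off, Idle, Cooling}.
States satisfying AG (¬hot → AX (hot ∧ fan)) ∨ E[fan U fan]: {Fault, Heating, Off, Idle, Cooling}.

{Fault, Heating, Off, Idle, Cooling}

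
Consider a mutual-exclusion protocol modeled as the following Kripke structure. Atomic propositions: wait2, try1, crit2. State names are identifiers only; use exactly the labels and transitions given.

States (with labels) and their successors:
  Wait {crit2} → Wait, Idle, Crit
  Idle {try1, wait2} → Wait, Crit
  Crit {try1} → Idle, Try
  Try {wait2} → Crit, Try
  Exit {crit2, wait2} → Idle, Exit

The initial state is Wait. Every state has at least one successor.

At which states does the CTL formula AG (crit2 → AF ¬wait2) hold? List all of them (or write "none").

{Wait, Idle, Crit, Try}

States satisfying crit2 → AF ¬wait2: {Wait, Idle, Crit, Try}.
States satisfying AG (crit2 → AF ¬wait2): {Wait, Idle, Crit, Try}.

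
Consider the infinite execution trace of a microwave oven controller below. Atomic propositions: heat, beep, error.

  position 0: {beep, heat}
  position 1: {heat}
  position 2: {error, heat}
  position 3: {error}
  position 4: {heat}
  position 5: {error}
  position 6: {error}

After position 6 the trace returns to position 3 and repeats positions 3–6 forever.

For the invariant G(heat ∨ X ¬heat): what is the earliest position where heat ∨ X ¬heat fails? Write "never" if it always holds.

3

Check heat ∨ X ¬heat at each position in order: 0 ✓, 1 ✓, 2 ✓.
At position 3 the labels are {error} and the next position 4 has {heat}, so heat ∨ X ¬heat is false there. This is the first violation.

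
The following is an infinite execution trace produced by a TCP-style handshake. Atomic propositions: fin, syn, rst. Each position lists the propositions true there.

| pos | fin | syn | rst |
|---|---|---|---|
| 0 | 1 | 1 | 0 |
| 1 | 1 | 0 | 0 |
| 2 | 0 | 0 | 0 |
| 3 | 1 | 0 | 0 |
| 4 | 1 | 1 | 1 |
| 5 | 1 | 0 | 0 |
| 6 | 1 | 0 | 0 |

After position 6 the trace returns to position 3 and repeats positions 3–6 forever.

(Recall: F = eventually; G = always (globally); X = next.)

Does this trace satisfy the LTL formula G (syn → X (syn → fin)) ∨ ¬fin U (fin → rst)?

syn → X (syn → fin) holds at every position 0..6, and those are all positions ever visited, so G (syn → X (syn → fin)) holds.
Positions where syn holds: 0, 4.
Check X (syn → fin) at each: 0→ok, 4→ok.
Walking from position 0: at position 0, fin → rst has not yet held and ¬fin fails, so ¬fin U (fin → rst) is false.
At position 0: G (syn → X (syn → fin)) is true; ¬fin U (fin → rst) is false; so G (syn → X (syn → fin)) ∨ ¬fin U (fin → rst) is true.

Satisfied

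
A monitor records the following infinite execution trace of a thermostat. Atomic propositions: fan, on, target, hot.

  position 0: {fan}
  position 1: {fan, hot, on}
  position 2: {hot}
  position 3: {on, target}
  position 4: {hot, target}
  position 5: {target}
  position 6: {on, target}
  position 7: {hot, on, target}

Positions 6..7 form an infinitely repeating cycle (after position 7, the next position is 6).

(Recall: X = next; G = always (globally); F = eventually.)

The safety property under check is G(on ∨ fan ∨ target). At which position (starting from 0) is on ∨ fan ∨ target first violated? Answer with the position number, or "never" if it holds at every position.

2

Check on ∨ fan ∨ target at each position in order: 0 ✓, 1 ✓.
At position 2 the labels are {hot}, so on ∨ fan ∨ target is false there. This is the first violation.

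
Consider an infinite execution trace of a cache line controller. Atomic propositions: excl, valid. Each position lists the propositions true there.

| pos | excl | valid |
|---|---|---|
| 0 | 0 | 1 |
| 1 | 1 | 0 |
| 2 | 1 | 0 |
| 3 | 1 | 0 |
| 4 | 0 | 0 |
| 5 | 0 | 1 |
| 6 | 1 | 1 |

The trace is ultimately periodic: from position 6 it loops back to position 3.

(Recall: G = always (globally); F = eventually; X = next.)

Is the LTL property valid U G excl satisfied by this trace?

No

Walking from position 0: at position 1, G excl has not yet held and valid fails, so valid U G excl is false.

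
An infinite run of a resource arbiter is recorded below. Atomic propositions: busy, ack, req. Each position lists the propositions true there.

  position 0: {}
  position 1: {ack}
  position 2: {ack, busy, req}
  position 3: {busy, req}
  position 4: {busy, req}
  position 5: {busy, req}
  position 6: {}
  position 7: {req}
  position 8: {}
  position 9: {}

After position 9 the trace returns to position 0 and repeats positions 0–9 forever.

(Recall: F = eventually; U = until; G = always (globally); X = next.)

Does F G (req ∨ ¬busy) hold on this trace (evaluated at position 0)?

Holds

G (req ∨ ¬busy) holds at position 0, which is reachable from 0, so F G (req ∨ ¬busy) holds.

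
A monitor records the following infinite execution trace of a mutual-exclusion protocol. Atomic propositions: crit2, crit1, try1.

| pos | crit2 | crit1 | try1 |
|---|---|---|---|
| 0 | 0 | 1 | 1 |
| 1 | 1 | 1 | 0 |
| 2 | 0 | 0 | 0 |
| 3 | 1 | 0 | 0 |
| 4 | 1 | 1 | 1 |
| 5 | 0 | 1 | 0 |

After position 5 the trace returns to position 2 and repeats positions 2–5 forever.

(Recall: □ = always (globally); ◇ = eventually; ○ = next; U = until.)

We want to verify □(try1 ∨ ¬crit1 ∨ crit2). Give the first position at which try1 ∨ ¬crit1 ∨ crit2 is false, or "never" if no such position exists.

Check try1 ∨ ¬crit1 ∨ crit2 at each position in order: 0 ✓, 1 ✓, 2 ✓, 3 ✓, 4 ✓.
At position 5 the labels are {crit1}, so try1 ∨ ¬crit1 ∨ crit2 is false there. This is the first violation.

5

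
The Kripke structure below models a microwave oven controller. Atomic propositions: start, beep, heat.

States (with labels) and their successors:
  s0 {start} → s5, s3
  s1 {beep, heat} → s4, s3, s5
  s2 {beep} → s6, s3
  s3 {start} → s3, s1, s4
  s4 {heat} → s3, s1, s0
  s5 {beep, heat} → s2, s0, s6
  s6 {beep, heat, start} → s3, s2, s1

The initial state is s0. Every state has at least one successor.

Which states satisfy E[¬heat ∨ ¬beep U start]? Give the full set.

{s0, s2, s3, s4, s6}

States satisfying ¬heat ∨ ¬beep: {s0, s2, s3, s4}.
States satisfying start: {s0, s3, s6}.
States satisfying E[¬heat ∨ ¬beep U start]: {s0, s2, s3, s4, s6}.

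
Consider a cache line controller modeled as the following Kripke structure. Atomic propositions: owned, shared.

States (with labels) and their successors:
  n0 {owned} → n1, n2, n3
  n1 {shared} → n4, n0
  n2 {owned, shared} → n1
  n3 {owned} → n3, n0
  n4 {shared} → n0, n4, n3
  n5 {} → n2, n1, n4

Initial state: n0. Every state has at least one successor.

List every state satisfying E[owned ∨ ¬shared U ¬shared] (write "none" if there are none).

States satisfying owned ∨ ¬shared: {n0, n2, n3, n5}.
States satisfying ¬shared: {n0, n3, n5}.
States satisfying E[owned ∨ ¬shared U ¬shared]: {n0, n3, n5}.

{n0, n3, n5}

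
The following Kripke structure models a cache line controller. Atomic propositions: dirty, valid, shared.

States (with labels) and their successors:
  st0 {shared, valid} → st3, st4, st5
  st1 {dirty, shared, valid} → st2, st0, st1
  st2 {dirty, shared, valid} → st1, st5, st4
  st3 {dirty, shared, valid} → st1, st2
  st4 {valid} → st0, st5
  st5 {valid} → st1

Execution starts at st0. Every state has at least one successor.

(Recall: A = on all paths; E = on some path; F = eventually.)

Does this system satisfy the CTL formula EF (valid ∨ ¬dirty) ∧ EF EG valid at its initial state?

States satisfying valid ∨ ¬dirty: {st0, st1, st2, st3, st4, st5}.
States satisfying EF (valid ∨ ¬dirty): {st0, st1, st2, st3, st4, st5}.
States satisfying EG valid: {st0, st1, st2, st3, st4, st5}.
States satisfying EF EG valid: {st0, st1, st2, st3, st4, st5}.
States satisfying EF (valid ∨ ¬dirty) ∧ EF EG valid: {st0, st1, st2, st3, st4, st5}.
st0 ∈ Sat(EF (valid ∨ ¬dirty) ∧ EF EG valid).

Holds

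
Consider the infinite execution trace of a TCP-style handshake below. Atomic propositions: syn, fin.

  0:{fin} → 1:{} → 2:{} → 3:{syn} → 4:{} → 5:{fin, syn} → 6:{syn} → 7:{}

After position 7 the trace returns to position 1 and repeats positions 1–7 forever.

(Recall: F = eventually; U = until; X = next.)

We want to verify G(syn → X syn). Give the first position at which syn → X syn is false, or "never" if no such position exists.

Check syn → X syn at each position in order: 0 ✓, 1 ✓, 2 ✓.
At position 3 the labels are {syn} and the next position 4 has {}, so syn → X syn is false there. This is the first violation.

3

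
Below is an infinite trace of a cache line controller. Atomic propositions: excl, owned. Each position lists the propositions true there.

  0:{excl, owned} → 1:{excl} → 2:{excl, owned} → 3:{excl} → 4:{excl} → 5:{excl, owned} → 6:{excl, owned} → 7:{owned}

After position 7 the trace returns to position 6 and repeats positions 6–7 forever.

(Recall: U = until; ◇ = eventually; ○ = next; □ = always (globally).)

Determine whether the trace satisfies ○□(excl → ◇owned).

The position after 0 is 1; □(excl → ◇owned) is true there.

Holds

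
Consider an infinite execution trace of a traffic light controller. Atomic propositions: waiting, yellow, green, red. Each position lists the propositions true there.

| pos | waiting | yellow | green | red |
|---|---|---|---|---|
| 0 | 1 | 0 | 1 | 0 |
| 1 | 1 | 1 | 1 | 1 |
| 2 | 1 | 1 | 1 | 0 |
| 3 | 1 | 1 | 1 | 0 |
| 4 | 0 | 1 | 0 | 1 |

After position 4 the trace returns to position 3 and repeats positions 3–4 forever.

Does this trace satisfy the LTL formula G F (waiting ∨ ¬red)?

F (waiting ∨ ¬red) holds at every position 0..4, and those are all positions ever visited, so G F (waiting ∨ ¬red) holds.

Satisfied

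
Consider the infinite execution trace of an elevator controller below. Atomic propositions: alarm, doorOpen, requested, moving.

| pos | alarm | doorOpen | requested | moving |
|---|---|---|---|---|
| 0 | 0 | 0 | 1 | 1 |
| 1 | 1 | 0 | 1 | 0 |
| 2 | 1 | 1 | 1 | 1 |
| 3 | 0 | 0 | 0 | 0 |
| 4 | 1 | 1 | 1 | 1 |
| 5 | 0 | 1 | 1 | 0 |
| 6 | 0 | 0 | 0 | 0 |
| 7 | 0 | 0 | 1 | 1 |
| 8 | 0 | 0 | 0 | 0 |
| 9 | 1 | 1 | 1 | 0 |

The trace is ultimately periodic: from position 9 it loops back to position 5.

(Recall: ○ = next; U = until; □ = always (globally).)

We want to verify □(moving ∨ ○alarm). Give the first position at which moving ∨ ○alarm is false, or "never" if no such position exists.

5

Check moving ∨ ○alarm at each position in order: 0 ✓, 1 ✓, 2 ✓, 3 ✓, 4 ✓.
At position 5 the labels are {doorOpen, requested} and the next position 6 has {}, so moving ∨ ○alarm is false there. This is the first violation.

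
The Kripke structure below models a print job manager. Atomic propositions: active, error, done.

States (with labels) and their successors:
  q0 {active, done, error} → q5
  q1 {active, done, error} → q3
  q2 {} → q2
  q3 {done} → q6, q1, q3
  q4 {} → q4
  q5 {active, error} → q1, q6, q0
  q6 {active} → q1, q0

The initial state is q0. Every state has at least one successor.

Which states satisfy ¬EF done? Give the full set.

States satisfying done: {q0, q1, q3}.
States satisfying EF done: {q0, q1, q3, q5, q6}.
States satisfying ¬EF done: {q2, q4}.

{q2, q4}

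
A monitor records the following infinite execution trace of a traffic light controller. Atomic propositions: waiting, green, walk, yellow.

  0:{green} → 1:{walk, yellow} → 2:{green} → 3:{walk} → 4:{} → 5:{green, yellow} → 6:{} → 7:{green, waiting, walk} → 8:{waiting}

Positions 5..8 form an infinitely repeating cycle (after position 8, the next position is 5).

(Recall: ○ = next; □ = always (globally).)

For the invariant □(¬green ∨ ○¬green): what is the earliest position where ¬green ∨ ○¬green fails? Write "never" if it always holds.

¬green ∨ ○¬green holds at every position 0..8, and those are all the positions the trace ever visits, so the invariant □(¬green ∨ ○¬green) is never violated.

never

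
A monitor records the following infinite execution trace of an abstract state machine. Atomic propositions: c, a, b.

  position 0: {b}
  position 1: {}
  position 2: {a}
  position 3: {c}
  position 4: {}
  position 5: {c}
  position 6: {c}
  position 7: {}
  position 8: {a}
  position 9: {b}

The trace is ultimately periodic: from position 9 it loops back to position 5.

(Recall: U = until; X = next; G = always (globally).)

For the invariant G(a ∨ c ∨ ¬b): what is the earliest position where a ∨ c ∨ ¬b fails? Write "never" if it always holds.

At position 0 the labels are {b}, so a ∨ c ∨ ¬b is false there. This is the first violation.

0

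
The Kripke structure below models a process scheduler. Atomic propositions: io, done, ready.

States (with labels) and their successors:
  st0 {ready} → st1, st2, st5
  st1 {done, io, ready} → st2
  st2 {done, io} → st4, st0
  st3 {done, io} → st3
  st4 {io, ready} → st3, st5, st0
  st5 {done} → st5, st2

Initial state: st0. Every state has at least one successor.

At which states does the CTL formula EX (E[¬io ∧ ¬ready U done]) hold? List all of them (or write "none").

States satisfying E[¬io ∧ ¬ready U done]: {st1, st2, st3, st5}.
States satisfying EX (E[¬io ∧ ¬ready U done]): {st0, st1, st3, st4, st5}.

{st0, st1, st3, st4, st5}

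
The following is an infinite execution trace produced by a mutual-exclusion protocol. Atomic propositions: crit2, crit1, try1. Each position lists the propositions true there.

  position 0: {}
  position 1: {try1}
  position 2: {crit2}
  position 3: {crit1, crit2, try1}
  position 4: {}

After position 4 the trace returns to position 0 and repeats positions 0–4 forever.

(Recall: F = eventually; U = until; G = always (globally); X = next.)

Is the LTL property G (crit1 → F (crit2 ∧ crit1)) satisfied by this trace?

Holds

crit1 → F (crit2 ∧ crit1) holds at every position 0..4, and those are all positions ever visited, so G (crit1 → F (crit2 ∧ crit1)) holds.
Positions where crit1 holds: 3.
Check F (crit2 ∧ crit1) at each: 3→ok.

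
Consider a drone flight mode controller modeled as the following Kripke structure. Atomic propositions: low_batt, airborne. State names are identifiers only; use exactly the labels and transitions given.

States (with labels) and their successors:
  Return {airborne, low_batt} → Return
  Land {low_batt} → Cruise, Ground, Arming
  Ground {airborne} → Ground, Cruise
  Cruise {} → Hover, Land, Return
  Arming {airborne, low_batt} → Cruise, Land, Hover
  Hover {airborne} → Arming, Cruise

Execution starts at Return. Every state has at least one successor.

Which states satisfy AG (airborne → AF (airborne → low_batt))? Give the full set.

{Return}

States satisfying airborne → AF (airborne → low_batt): {Return, Land, Cruise, Arming, Hover}.
States satisfying AG (airborne → AF (airborne → low_batt)): {Return}.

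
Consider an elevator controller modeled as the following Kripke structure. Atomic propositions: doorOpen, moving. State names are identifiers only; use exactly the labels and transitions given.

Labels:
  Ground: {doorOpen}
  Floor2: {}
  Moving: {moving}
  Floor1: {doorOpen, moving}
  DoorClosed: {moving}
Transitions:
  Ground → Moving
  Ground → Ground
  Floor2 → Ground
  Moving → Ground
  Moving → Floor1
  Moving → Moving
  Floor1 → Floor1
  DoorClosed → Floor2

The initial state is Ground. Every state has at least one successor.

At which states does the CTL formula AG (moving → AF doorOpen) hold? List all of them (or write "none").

States satisfying moving → AF doorOpen: {Ground, Floor2, Floor1, DoorClosed}.
States satisfying AG (moving → AF doorOpen): {Floor1}.

{Floor1}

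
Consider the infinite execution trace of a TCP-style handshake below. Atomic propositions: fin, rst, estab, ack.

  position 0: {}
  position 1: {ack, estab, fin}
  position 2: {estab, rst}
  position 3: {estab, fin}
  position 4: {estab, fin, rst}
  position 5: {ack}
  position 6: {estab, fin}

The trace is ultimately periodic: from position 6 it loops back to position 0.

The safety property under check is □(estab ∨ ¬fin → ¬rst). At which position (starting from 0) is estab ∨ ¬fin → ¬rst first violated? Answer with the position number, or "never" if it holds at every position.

2

Check estab ∨ ¬fin → ¬rst at each position in order: 0 ✓, 1 ✓.
At position 2 the labels are {estab, rst}, so estab ∨ ¬fin → ¬rst is false there. This is the first violation.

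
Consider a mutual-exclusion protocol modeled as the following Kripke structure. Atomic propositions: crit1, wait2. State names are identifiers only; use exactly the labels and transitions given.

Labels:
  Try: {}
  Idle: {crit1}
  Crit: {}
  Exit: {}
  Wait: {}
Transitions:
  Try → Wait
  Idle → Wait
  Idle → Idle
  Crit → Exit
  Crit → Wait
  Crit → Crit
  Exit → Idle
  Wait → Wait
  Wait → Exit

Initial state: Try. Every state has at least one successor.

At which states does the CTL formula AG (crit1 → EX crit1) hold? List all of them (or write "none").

{Try, Idle, Crit, Exit, Wait}

States satisfying crit1 → EX crit1: {Try, Idle, Crit, Exit, Wait}.
States satisfying AG (crit1 → EX crit1): {Try, Idle, Crit, Exit, Wait}.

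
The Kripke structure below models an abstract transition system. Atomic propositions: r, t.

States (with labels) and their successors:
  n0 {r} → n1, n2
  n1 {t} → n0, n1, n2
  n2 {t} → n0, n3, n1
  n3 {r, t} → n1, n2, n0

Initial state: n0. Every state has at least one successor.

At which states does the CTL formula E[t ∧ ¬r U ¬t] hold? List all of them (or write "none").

States satisfying t ∧ ¬r: {n1, n2}.
States satisfying ¬t: {n0}.
States satisfying E[t ∧ ¬r U ¬t]: {n0, n1, n2}.

{n0, n1, n2}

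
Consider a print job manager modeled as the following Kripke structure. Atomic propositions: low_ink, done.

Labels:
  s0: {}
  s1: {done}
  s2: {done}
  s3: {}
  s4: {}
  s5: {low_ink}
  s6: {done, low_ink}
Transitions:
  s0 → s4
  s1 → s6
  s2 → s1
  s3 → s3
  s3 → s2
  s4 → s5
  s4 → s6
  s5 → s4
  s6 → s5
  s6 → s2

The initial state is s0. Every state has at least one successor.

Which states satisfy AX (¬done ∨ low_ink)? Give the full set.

{s0, s1, s4, s5}

States satisfying ¬done ∨ low_ink: {s0, s3, s4, s5, s6}.
States satisfying AX (¬done ∨ low_ink): {s0, s1, s4, s5}.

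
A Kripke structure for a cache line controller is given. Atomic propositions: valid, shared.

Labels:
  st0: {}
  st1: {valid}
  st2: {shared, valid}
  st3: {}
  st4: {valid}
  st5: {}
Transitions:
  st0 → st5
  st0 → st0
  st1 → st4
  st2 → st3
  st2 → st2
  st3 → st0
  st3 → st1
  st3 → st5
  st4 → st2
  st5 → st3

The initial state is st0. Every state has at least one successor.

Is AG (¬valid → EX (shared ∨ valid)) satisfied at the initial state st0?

Violated

States satisfying ¬valid → EX (shared ∨ valid): {st1, st2, st3, st4}.
States satisfying AG (¬valid → EX (shared ∨ valid)): ∅.
st0 is reachable from st0 and violates ¬valid → EX (shared ∨ valid), so AG fails at st0.
st0 ∉ Sat(AG (¬valid → EX (shared ∨ valid))).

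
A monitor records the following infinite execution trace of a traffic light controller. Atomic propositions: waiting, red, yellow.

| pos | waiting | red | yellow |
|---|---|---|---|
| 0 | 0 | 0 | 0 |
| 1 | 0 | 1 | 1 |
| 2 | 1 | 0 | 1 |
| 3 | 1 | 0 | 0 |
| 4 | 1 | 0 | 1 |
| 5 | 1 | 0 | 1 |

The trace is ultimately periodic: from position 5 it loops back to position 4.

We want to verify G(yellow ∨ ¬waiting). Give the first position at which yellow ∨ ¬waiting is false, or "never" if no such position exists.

3

Check yellow ∨ ¬waiting at each position in order: 0 ✓, 1 ✓, 2 ✓.
At position 3 the labels are {waiting}, so yellow ∨ ¬waiting is false there. This is the first violation.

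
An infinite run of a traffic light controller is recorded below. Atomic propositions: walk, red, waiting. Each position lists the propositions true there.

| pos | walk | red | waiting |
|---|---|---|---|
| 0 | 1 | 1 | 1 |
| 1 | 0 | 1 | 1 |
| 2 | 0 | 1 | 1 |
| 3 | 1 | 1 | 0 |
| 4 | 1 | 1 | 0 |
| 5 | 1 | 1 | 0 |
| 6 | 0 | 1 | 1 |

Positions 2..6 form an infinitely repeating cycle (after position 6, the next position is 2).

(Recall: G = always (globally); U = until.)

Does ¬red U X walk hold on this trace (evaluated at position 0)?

Does not hold

Walking from position 0: at position 0, X walk has not yet held and ¬red fails, so ¬red U X walk is false.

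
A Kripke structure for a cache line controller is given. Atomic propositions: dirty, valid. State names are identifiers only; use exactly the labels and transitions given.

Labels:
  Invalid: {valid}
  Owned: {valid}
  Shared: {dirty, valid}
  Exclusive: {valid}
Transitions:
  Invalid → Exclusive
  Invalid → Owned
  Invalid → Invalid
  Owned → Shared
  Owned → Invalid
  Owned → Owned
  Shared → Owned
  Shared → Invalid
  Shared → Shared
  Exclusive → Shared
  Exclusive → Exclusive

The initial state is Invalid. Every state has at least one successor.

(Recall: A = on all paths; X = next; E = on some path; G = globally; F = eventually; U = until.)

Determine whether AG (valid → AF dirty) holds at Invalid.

Violated

States satisfying valid → AF dirty: {Shared}.
States satisfying AG (valid → AF dirty): ∅.
Exclusive is reachable from Invalid and violates valid → AF dirty, so AG fails at Invalid.
Invalid ∉ Sat(AG (valid → AF dirty)).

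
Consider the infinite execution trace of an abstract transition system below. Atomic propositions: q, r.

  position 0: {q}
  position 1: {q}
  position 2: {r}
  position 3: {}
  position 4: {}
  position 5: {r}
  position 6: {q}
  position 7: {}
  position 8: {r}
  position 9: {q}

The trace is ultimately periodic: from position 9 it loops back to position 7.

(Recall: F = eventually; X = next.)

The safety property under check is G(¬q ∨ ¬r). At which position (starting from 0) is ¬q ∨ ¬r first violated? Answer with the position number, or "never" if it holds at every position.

never

¬q ∨ ¬r holds at every position 0..9, and those are all the positions the trace ever visits, so the invariant G(¬q ∨ ¬r) is never violated.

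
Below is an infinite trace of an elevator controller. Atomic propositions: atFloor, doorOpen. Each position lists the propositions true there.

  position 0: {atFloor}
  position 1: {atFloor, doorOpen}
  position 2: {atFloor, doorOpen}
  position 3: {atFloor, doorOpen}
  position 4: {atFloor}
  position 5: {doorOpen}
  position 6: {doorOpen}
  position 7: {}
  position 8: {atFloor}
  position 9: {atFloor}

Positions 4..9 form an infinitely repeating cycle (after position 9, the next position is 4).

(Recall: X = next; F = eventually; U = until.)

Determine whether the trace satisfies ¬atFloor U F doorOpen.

Holds

Walking from position 0: F doorOpen first holds at position 0, and ¬atFloor holds at every earlier position along the way, so ¬atFloor U F doorOpen holds.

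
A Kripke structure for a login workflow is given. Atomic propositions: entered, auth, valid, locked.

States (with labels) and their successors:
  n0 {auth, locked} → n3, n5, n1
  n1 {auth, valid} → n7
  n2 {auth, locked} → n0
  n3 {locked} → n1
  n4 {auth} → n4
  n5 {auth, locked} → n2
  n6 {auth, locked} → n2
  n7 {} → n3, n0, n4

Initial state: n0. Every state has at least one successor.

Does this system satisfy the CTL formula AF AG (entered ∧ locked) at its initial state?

States satisfying AG (entered ∧ locked): ∅.
States satisfying AF AG (entered ∧ locked): ∅.
There is a path from n0 along which AG (entered ∧ locked) never holds.
n0 ∉ Sat(AF AG (entered ∧ locked)).

Does not hold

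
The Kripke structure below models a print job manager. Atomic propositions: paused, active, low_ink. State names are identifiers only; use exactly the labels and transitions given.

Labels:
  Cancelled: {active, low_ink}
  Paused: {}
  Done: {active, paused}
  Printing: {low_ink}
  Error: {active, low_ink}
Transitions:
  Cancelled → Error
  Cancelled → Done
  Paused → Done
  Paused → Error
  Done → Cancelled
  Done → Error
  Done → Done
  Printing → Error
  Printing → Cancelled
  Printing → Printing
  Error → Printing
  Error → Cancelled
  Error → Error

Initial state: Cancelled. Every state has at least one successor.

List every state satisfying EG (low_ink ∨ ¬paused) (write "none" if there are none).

States satisfying low_ink ∨ ¬paused: {Cancelled, Paused, Printing, Error}.
States satisfying EG (low_ink ∨ ¬paused): {Cancelled, Paused, Printing, Error}.

{Cancelled, Paused, Printing, Error}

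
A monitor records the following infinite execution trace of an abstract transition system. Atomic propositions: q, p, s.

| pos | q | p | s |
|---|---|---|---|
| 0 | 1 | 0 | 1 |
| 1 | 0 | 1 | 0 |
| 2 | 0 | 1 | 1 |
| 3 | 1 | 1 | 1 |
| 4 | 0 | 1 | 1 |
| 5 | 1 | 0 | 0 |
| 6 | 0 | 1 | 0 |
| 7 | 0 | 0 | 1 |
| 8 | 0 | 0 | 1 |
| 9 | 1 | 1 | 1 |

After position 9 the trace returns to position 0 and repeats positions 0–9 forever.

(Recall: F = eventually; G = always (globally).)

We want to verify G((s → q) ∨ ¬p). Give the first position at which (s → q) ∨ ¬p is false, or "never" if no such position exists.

2

Check (s → q) ∨ ¬p at each position in order: 0 ✓, 1 ✓.
At position 2 the labels are {p, s}, so (s → q) ∨ ¬p is false there. This is the first violation.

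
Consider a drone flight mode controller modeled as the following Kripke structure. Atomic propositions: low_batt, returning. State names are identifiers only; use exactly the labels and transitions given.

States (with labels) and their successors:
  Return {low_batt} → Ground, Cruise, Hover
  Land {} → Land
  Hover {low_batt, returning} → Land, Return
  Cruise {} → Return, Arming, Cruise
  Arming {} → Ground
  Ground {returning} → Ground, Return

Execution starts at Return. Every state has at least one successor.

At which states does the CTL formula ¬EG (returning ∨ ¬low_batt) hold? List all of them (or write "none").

{Return}

States satisfying returning ∨ ¬low_batt: {Land, Hover, Cruise, Arming, Ground}.
States satisfying EG (returning ∨ ¬low_batt): {Land, Hover, Cruise, Arming, Ground}.
States satisfying ¬EG (returning ∨ ¬low_batt): {Return}.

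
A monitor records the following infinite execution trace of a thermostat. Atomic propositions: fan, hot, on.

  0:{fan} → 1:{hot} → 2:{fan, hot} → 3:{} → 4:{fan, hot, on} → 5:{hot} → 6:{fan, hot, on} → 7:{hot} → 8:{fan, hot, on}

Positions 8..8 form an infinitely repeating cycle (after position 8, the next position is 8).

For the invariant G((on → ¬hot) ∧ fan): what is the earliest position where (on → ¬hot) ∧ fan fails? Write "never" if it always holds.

Check (on → ¬hot) ∧ fan at each position in order: 0 ✓.
At position 1 the labels are {hot}, so (on → ¬hot) ∧ fan is false there. This is the first violation.

1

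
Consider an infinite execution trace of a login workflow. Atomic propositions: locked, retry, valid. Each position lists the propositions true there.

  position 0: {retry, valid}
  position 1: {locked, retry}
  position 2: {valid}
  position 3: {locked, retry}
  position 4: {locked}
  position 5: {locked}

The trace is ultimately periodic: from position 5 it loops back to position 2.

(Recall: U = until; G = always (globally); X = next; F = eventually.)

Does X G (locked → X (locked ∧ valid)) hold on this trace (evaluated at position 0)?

The position after 0 is 1; G (locked → X (locked ∧ valid)) is false there.

Does not hold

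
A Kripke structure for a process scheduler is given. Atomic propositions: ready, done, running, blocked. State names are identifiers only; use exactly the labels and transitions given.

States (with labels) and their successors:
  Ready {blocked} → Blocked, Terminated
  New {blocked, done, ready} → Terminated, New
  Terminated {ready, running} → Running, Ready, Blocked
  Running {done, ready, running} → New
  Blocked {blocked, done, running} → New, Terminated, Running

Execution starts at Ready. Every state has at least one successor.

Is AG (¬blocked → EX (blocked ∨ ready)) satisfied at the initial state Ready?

States satisfying ¬blocked → EX (blocked ∨ ready): {Ready, New, Terminated, Running, Blocked}.
States satisfying AG (¬blocked → EX (blocked ∨ ready)): {Ready, New, Terminated, Running, Blocked}.
Every state reachable from Ready satisfies ¬blocked → EX (blocked ∨ ready).
Ready ∈ Sat(AG (¬blocked → EX (blocked ∨ ready))).

Satisfied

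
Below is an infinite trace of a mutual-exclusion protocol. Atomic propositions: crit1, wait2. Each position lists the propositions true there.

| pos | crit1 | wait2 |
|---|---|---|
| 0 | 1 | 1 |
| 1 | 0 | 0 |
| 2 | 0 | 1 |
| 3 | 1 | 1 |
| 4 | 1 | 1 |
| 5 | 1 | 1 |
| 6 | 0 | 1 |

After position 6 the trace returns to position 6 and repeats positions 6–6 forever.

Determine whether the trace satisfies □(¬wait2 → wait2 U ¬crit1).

Satisfied

¬wait2 → wait2 U ¬crit1 holds at every position 0..6, and those are all positions ever visited, so □(¬wait2 → wait2 U ¬crit1) holds.
Positions where ¬wait2 holds: 1.
Check wait2 U ¬crit1 at each: 1→ok.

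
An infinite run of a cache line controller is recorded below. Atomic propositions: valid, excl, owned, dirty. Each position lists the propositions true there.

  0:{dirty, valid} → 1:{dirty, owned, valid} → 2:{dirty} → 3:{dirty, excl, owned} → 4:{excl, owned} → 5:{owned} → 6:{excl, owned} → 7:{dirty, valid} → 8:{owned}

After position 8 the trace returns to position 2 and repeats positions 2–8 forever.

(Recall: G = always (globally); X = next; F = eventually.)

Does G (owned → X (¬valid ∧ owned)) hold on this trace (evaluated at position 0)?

No

owned → X (¬valid ∧ owned) must hold at every position from 0 onward. It fails at position 1, so G (owned → X (¬valid ∧ owned)) is false.
Positions where owned holds: 1, 3, 4, 5, 6, 8.
Check X (¬valid ∧ owned) at each: 1→fails, 3→ok, 4→ok, 5→ok, 6→fails, 8→fails.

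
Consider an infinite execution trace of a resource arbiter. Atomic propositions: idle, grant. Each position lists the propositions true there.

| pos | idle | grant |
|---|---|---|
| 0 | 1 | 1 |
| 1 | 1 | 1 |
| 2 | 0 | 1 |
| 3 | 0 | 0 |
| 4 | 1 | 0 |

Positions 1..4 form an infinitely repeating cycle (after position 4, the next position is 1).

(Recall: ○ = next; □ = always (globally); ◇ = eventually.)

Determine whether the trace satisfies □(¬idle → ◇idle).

Holds

¬idle → ◇idle holds at every position 0..4, and those are all positions ever visited, so □(¬idle → ◇idle) holds.
Positions where ¬idle holds: 2, 3.
Check ◇idle at each: 2→ok, 3→ok.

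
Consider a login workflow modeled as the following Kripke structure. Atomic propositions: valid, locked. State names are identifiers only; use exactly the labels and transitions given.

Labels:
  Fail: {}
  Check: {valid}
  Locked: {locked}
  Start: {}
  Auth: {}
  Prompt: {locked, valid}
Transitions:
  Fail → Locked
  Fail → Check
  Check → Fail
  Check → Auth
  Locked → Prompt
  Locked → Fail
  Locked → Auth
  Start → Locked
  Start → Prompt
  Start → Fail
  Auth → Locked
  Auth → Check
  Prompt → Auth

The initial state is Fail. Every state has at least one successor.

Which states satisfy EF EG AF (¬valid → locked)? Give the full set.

States satisfying EG AF (¬valid → locked): {Fail, Check, Locked, Start, Auth, Prompt}.
States satisfying EF EG AF (¬valid → locked): {Fail, Check, Locked, Start, Auth, Prompt}.

{Fail, Check, Locked, Start, Auth, Prompt}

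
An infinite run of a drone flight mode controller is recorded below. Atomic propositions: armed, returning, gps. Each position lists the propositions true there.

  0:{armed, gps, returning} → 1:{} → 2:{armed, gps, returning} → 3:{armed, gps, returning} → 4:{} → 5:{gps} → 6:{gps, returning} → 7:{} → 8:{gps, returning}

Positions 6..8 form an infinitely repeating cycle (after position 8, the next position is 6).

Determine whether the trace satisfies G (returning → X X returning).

returning → X X returning must hold at every position from 0 onward. It fails at position 2, so G (returning → X X returning) is false.
Positions where returning holds: 0, 2, 3, 6, 8.
Check X X returning at each: 0→ok, 2→fails, 3→fails, 6→ok, 8→fails.

Violated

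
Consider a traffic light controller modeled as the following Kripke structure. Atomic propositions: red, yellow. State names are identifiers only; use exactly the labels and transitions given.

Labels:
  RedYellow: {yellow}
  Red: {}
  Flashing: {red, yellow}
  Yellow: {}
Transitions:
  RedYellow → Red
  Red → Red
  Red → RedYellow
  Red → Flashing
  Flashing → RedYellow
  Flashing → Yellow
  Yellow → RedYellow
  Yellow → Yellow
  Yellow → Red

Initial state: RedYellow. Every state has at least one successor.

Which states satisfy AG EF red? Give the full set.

{RedYellow, Red, Flashing, Yellow}

States satisfying EF red: {RedYellow, Red, Flashing, Yellow}.
States satisfying AG EF red: {RedYellow, Red, Flashing, Yellow}.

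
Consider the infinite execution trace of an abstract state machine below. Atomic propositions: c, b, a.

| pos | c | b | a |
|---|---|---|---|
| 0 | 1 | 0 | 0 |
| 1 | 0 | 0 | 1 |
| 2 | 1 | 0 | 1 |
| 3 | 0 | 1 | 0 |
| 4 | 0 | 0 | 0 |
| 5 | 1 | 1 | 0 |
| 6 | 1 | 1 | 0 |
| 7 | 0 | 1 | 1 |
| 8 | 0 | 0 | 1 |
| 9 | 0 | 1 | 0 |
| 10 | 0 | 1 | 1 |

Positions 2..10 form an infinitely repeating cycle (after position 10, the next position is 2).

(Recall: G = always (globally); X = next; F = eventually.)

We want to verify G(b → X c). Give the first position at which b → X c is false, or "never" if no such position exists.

Check b → X c at each position in order: 0 ✓, 1 ✓, 2 ✓.
At position 3 the labels are {b} and the next position 4 has {}, so b → X c is false there. This is the first violation.

3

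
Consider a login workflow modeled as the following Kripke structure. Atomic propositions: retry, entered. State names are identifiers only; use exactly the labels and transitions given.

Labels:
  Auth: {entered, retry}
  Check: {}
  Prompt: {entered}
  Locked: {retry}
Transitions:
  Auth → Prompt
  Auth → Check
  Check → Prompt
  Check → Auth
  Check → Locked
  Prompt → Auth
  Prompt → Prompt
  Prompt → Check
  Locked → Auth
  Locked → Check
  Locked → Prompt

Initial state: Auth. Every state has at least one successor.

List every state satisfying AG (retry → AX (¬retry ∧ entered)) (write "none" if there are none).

none

States satisfying retry → AX (¬retry ∧ entered): {Check, Prompt}.
States satisfying AG (retry → AX (¬retry ∧ entered)): ∅.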